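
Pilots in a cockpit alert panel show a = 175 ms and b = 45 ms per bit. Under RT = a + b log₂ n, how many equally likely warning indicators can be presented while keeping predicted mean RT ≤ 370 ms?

Information budget: (370 − 175)/45 = 4.3333 bits, so n ≤ 2^4.3333 = 20.159 → at most 20.

20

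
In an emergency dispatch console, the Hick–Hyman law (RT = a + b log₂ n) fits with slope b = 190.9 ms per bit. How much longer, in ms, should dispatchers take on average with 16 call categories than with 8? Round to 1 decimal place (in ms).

190.9 ms

Only the slope matters, since a is common to both: ΔRT = b·log₂(n₂/n₁).
log₂(16) − log₂(8) = log₂(16/8) = log₂(2) = 1.
ΔRT = 190.9 × 1.0000 = 190.900 ms.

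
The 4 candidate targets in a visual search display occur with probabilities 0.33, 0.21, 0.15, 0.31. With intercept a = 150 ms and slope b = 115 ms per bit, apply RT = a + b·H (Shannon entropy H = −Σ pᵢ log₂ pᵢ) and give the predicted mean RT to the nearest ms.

373 ms

Entropy contributions −pᵢ log₂ pᵢ: 0.5278, 0.4728, 0.4105, 0.5238; sum H = 1.9350 bits.
RT = a + bH = 150 + 115·1.9350 = 372.52 ms.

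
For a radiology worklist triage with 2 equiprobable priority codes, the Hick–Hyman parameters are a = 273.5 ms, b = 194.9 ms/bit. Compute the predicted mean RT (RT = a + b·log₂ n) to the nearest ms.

468 ms

log₂(2) = 1 bits, so RT = 273.5 + 194.9 × 1 ≈ 468.400 ms.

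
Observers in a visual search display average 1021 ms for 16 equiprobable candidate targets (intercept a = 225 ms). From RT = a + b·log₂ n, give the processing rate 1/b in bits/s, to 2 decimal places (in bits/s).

5.03 bits/s

b = (1021 − 225)/log₂ 16 = 796/4 = 199.000 ms per bit = 0.19900 s/bit; the reciprocal is 5.025 bits/s.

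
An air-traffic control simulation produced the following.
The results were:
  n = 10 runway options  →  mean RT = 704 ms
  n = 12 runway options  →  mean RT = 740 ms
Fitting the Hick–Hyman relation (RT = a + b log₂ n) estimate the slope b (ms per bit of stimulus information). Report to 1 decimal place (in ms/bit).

136.9 ms/bit

The slope on a log₂ axis is (740 − 704) / (3.5850 − 3.3219) = 136.864 ms/bit.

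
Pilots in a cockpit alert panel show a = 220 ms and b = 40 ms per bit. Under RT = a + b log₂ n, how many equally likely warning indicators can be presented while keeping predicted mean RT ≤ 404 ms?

24

Information budget: (404 − 220)/40 = 4.6000 bits, so n ≤ 2^4.6000 = 24.251 → at most 24.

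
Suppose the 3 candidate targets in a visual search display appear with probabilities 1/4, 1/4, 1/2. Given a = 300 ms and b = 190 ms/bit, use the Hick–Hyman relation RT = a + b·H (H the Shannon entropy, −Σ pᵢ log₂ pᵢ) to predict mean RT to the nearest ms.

H = −Σ pᵢ log₂ pᵢ = 0.25·2 + 0.25·2 + 0.5·1 = 1.500 bits.
RT = 300 + 190 × 1.500 = 585.00 ms.

585 ms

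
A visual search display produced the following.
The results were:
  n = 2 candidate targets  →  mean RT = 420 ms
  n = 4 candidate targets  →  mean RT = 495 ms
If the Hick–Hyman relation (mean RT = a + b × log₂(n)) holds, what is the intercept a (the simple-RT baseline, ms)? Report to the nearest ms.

345 ms

The slope on a log₂ axis is (495 − 420) / (2 − 1) = 75 ms/bit.
a = RT₁ − b·log₂ n₁ = 420 − 75 × 1 = 345.000 ms.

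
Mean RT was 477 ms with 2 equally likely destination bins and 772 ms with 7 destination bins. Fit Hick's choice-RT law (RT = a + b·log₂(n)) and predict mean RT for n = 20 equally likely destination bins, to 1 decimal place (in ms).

1019.2 ms

RT is linear in log₂ n, so two points fix the line:
  b = (772 − 477) / (log₂ 7 − log₂ 2) = 295 / (2.8074 − 1) = 163.222 ms/bit
  a = 477 − 163.222 × 1 = 313.778 ms
Then RT(20) = 313.778 + 163.222 × log₂ 20 = 313.778 + 163.222 × 4.3219 ≈ 1019.212 ms.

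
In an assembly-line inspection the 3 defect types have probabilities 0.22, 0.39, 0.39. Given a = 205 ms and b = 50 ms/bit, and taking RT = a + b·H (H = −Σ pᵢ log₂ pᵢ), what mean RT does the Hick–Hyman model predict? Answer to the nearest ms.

Entropy contributions −pᵢ log₂ pᵢ: 0.4806, 0.5298, 0.5298; sum H = 1.5402 bits.
RT = a + bH = 205 + 50·1.5402 = 282.01 ms.

282 ms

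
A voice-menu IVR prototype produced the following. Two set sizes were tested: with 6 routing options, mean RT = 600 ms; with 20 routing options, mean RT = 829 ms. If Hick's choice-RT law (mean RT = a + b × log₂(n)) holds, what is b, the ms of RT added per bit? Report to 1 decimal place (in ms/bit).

131.8 ms/bit

Slope: b = (829 − 600) / (log₂ 20 − log₂ 6) = 229/1.7370 = 131.839 ms/bit.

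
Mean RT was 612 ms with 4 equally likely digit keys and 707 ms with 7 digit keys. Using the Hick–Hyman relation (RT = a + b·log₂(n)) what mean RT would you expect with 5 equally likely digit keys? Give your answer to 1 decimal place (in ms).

With log₂ n on the abscissa the relation is linear; from the two conditions:
  b = (707 − 612) / (log₂ 7 − log₂ 4) = 95 / (2.8074 − 2) = 117.668 ms/bit
  a = 612 − 117.668 × 2 = 376.664 ms
Then RT(5) = 376.664 + 117.668 × log₂ 5 = 376.664 + 117.668 × 2.3219 ≈ 649.881 ms.

649.9 ms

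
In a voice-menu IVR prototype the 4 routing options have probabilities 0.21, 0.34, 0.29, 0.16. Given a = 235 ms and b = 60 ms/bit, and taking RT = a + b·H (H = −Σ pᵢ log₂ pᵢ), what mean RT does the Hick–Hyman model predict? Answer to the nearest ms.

H = 0.21·log₂(1/0.21) + 0.34·log₂(1/0.34) + 0.29·log₂(1/0.29) + 0.16·log₂(1/0.16) = 1.9429 bits.
RT = 235 + 60 × 1.9429 = 351.58 ms.

352 ms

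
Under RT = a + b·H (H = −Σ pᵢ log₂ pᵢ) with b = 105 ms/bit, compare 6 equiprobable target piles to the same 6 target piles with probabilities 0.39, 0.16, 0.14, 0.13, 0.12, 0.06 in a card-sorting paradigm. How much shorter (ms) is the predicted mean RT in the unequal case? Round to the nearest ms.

25 ms

Equiprobable entropy H₀ = log₂ 6 = 2.5850 bits.
Skewed entropy H = −Σ pᵢ log₂ pᵢ = 2.3432 bits.
ΔRT = b·(H₀ − H) = 105 × 0.2418 = 25.39 ms.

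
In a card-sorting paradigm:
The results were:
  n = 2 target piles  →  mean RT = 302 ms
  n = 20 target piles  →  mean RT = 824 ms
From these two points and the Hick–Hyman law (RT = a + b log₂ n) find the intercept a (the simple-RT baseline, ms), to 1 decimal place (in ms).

b = (RT₂ − RT₁)/(log₂ n₂ − log₂ n₁) = (824 − 302)/(4.3219 − 1) = 157.138 ms/bit.
Intercept: a = 302 − 157.138·log₂(2) = 144.862 ms.

144.9 ms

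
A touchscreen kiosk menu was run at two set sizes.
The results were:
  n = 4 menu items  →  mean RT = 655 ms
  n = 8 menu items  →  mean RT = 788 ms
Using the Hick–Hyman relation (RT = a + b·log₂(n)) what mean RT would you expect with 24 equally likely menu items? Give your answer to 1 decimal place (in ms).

Fit slope and intercept:
  b = (788 − 655) / (log₂ 8 − log₂ 4) = 133 / (3 − 2) = 133.000 ms/bit
  a = 655 − 133.000 × 2 = 389.000 ms
Then RT(24) = 389.000 + 133.000 × log₂ 24 = 389.000 + 133.000 × 4.5850 ≈ 998.800 ms.

998.8 ms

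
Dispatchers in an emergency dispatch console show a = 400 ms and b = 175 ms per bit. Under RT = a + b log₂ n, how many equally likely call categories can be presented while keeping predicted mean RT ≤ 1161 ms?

20

Information budget: (1161 − 400)/175 = 4.3486 bits, so n ≤ 2^4.3486 = 20.373 → at most 20.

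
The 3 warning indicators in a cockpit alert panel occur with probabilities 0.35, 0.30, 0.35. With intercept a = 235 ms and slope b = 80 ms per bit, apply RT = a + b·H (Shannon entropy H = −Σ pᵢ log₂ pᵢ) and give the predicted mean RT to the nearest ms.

362 ms

H = 0.35·log₂(1/0.35) + 0.30·log₂(1/0.30) + 0.35·log₂(1/0.35) = 1.5813 bits.
RT = 235 + 80 × 1.5813 = 361.50 ms.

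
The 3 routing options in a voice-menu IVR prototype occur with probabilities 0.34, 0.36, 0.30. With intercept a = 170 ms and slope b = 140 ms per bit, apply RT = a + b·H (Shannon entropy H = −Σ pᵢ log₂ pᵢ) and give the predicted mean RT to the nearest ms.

H = 0.34·log₂(1/0.34) + 0.36·log₂(1/0.36) + 0.30·log₂(1/0.30) = 1.5809 bits.
RT = 170 + 140 × 1.5809 = 391.32 ms.

391 ms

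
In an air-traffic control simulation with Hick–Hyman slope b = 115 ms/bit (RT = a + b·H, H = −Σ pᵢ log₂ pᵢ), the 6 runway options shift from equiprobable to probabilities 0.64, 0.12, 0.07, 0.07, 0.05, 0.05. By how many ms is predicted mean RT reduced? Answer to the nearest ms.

96 ms

The RT saving is b·ΔH. Equiprobable H₀ = log₂(6) = 2.5850 bits; with the given probabilities H = 1.7484 bits.
b·(H₀ − H) = 115 × (2.5850 − 1.7484) = 96.20 ms.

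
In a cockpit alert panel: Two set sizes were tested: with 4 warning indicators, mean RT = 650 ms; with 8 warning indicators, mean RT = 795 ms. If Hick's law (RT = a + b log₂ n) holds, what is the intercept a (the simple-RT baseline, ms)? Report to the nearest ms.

The slope on a log₂ axis is (795 − 650) / (3 − 2) = 145 ms/bit.
Intercept: a = 650 − 145·log₂(4) = 360.000 ms.

360 ms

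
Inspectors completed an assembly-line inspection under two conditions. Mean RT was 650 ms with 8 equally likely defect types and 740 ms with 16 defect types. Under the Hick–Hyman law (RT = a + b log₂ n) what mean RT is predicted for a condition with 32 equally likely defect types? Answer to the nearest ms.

830 ms

With log₂ n on the abscissa the relation is linear; from the two conditions:
  b = (740 − 650) / (log₂ 16 − log₂ 8) = 90 / (4 − 3) = 90 ms/bit
  a = 650 − 90 × 3 = 380 ms
Then RT(32) = 380 + 90 × log₂ 32 = 380 + 90 × 5 ≈ 830.000 ms.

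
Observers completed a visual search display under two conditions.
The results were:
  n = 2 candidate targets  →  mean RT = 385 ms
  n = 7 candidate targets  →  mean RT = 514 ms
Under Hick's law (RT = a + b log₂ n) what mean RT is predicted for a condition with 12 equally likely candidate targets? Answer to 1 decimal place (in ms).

569.5 ms

Solve the two-equation system in a and b:
  b = (514 − 385) / (log₂ 7 − log₂ 2) = 129 / (2.8074 − 1) = 71.375 ms/bit
  a = 385 − 71.375 × 1 = 313.625 ms
Then RT(12) = 313.625 + 71.375 × log₂ 12 = 313.625 + 71.375 × 3.5850 ≈ 569.502 ms.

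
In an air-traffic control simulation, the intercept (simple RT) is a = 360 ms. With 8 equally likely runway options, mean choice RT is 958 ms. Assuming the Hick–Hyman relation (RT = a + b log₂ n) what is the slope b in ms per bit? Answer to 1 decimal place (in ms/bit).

199.3 ms/bit

log₂(8) = 3 bits.
b = (RT − a)/log₂ n = (958 − 360) / 3 = 199.333 ms/bit.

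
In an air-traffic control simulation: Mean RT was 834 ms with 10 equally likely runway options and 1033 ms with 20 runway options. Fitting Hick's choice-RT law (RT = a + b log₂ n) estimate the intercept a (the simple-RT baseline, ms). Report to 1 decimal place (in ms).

b = (RT₂ − RT₁)/(log₂ n₂ − log₂ n₁) = (1033 − 834)/(4.3219 − 3.3219) = 199.000 ms/bit.
Intercept: a = 834 − 199.000·log₂(10) = 172.936 ms.

172.9 ms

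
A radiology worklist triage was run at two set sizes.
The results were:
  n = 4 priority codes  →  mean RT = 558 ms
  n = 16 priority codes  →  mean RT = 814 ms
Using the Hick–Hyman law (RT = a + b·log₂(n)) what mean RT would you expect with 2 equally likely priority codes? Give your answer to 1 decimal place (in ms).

430.0 ms

RT is linear in log₂ n, so two points fix the line:
  b = (814 − 558) / (log₂ 16 − log₂ 4) = 256 / (4 − 2) = 128.000 ms/bit
  a = 558 − 128.000 × 2 = 302.000 ms
Then RT(2) = 302.000 + 128.000 × log₂ 2 = 302.000 + 128.000 × 1 ≈ 430.000 ms.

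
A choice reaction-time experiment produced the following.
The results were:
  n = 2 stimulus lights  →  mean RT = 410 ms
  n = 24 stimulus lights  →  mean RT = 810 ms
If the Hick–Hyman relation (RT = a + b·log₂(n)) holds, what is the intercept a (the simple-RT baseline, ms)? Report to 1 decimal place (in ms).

Slope: b = (810 − 410) / (log₂ 24 − log₂ 2) = 400/3.5850 = 111.577 ms/bit.
Intercept: a = 410 − 111.577·log₂(2) = 298.423 ms.

298.4 ms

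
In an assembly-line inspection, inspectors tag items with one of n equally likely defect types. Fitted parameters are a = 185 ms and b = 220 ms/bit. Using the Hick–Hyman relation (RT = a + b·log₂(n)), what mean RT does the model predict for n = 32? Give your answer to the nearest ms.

1285 ms

log₂(32) = 5 bits, so RT = 185 + 220 × 5 ≈ 1285.000 ms.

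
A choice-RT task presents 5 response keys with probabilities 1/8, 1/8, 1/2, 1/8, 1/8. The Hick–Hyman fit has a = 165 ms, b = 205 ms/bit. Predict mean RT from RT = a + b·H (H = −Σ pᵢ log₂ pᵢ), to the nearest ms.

Each term −pᵢ log₂ pᵢ: 0.125·3 + 0.125·3 + 0.5·1 + 0.125·3 + 0.125·3; summed, H = 2.000 bits.
Mean RT = a + bH = 165 + 205·2.000 = 575.00 ms.

575 ms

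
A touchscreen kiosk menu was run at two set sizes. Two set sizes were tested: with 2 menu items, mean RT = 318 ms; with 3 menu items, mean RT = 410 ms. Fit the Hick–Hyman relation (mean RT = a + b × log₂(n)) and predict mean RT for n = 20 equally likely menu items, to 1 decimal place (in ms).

840.5 ms

Solve the two-equation system in a and b:
  b = (410 − 318) / (log₂ 3 − log₂ 2) = 92 / (1.5850 − 1) = 157.275 ms/bit
  a = 318 − 157.275 × 1 = 160.725 ms
Then RT(20) = 160.725 + 157.275 × log₂ 20 = 160.725 + 157.275 × 4.3219 ≈ 840.456 ms.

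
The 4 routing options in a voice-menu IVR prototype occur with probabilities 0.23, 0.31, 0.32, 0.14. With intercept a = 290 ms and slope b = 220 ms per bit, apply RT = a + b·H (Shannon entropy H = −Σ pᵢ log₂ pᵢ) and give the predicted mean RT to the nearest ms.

H = 0.23·log₂(1/0.23) + 0.31·log₂(1/0.31) + 0.32·log₂(1/0.32) + 0.14·log₂(1/0.14) = 1.9346 bits.
RT = 290 + 220 × 1.9346 = 715.61 ms.

716 ms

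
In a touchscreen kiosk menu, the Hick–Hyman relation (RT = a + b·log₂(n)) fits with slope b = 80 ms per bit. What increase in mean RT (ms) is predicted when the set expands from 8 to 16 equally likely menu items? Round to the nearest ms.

80 ms

The intercept a cancels: ΔRT = b·(log₂ n₂ − log₂ n₁) = b·log₂(n₂/n₁).
log₂(16) − log₂(8) = log₂(16/8) = log₂(2) = 1.
ΔRT = 80 × 1.0000 = 80.000 ms.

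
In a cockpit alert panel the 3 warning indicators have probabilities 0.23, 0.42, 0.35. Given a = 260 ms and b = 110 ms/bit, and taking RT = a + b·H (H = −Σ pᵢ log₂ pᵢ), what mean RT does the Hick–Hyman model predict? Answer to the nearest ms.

Entropy contributions −pᵢ log₂ pᵢ: 0.4877, 0.5256, 0.5301; sum H = 1.5434 bits.
RT = a + bH = 260 + 110·1.5434 = 429.78 ms.

430 ms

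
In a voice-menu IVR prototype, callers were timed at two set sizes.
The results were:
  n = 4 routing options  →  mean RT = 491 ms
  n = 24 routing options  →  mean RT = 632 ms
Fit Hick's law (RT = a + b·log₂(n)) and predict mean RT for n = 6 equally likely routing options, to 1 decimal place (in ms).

RT is linear in log₂ n, so two points fix the line:
  b = (632 − 491) / (log₂ 24 − log₂ 4) = 141 / (4.5850 − 2) = 54.546 ms/bit
  a = 491 − 54.546 × 2 = 381.908 ms
Then RT(6) = 381.908 + 54.546 × log₂ 6 = 381.908 + 54.546 × 2.5850 ≈ 522.908 ms.

522.9 ms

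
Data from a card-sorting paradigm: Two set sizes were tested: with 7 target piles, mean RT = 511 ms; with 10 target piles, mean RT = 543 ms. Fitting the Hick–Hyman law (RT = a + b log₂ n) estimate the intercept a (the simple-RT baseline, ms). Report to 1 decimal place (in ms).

The slope on a log₂ axis is (543 − 511) / (3.3219 − 2.8074) = 62.187 ms/bit.
Intercept: a = 511 − 62.187·log₂(7) = 336.418 ms.

336.4 ms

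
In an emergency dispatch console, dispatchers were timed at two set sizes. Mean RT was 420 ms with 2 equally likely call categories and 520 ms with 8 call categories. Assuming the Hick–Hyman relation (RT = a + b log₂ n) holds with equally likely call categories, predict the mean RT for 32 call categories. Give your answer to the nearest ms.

Fit slope and intercept:
  b = (520 − 420) / (log₂ 8 − log₂ 2) = 100 / (3 − 1) = 50 ms/bit
  a = 420 − 50 × 1 = 370 ms
Then RT(32) = 370 + 50 × log₂ 32 = 370 + 50 × 5 ≈ 620.000 ms.

620 ms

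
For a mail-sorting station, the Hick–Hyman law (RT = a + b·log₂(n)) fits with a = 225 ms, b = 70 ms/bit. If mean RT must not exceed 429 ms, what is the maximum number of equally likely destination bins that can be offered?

7

Set 225 + 70·log₂ n ≤ 429 → log₂ n ≤ (429 − 225)/70 = 2.9143.
So n ≤ 2^2.9143 = 7.539; the largest integer n is 7.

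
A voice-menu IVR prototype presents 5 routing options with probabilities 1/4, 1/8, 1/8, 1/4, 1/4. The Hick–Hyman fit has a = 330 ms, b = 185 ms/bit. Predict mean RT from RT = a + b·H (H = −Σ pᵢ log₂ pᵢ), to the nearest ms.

746 ms

Each term −pᵢ log₂ pᵢ: 0.25·2 + 0.125·3 + 0.125·3 + 0.25·2 + 0.25·2; summed, H = 2.250 bits.
Mean RT = a + bH = 330 + 185·2.250 = 746.25 ms.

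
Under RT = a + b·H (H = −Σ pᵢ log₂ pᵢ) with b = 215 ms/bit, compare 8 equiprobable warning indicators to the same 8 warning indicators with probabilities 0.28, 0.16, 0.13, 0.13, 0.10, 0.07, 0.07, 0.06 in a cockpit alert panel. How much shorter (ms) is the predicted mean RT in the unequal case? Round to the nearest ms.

40 ms

The RT saving is b·ΔH. Equiprobable H₀ = log₂(8) = 3.0000 bits; with the given probabilities H = 2.8154 bits.
b·(H₀ − H) = 215 × (3.0000 − 2.8154) = 39.70 ms.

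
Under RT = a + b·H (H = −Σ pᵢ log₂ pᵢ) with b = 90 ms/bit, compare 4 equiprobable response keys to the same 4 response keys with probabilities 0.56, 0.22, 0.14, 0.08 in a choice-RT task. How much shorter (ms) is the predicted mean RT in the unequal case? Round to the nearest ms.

Equiprobable entropy H₀ = log₂ 4 = 2.0000 bits.
Skewed entropy H = −Σ pᵢ log₂ pᵢ = 1.6376 bits.
ΔRT = b·(H₀ − H) = 90 × 0.3624 = 32.61 ms.

33 ms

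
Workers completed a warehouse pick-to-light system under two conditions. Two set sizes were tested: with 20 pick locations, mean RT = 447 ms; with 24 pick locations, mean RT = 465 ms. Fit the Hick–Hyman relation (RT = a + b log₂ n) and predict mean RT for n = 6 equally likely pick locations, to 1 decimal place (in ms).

With log₂ n on the abscissa the relation is linear; from the two conditions:
  b = (465 − 447) / (log₂ 24 − log₂ 20) = 18 / (4.5850 − 4.3219) = 68.432 ms/bit
  a = 447 − 68.432 × 4.3219 = 151.241 ms
Then RT(6) = 151.241 + 68.432 × log₂ 6 = 151.241 + 68.432 × 2.5850 ≈ 328.136 ms.

328.1 ms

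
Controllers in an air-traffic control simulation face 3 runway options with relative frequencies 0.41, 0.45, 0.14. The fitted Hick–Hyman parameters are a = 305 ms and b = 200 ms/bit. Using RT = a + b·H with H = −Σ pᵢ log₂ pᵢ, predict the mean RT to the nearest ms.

594 ms

H = 0.41·log₂(1/0.41) + 0.45·log₂(1/0.45) + 0.14·log₂(1/0.14) = 1.4429 bits.
RT = 305 + 200 × 1.4429 = 593.58 ms.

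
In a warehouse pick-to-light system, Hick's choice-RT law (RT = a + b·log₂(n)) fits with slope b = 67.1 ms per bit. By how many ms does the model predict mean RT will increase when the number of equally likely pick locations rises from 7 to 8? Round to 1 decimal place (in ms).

12.9 ms

Only the slope matters, since a is common to both: ΔRT = b·log₂(n₂/n₁).
log₂(8) − log₂(7) = 3 − 2.8074 = 0.1926.
ΔRT = 67.1 × 0.1926 = 12.926 ms.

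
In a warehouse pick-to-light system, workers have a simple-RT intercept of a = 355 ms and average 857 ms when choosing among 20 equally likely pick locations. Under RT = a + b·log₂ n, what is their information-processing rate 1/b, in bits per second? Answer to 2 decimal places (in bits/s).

8.61 bits/s

Choice component = 857 − 355 = 502 ms over log₂(20) = 4.3219 bits.
b = 502 / 4.3219 = 116.152 ms/bit, so 1/b = 8.609 bits/s.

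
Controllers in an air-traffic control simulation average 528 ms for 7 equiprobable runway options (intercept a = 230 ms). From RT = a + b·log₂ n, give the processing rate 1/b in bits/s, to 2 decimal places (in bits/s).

b = (528 − 230)/log₂ 7 = 298/2.8074 = 106.150 ms per bit = 0.10615 s/bit; the reciprocal is 9.421 bits/s.

9.42 bits/s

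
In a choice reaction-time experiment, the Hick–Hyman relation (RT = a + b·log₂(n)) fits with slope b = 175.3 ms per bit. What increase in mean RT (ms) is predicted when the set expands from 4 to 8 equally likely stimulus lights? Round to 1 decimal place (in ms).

Only the slope matters, since a is common to both: ΔRT = b·log₂(n₂/n₁).
log₂(8) − log₂(4) = log₂(8/4) = log₂(2) = 1.
ΔRT = 175.3 × 1.0000 = 175.300 ms.

175.3 ms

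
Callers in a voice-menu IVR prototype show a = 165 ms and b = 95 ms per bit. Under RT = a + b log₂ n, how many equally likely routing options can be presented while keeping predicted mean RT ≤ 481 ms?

Set 165 + 95·log₂ n ≤ 481 → log₂ n ≤ (481 − 165)/95 = 3.3263.
So n ≤ 2^3.3263 = 10.030; the largest integer n is 10.

10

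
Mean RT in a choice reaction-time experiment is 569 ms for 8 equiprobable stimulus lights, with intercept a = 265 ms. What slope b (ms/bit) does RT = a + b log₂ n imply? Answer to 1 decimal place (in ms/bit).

log₂(8) = 3 bits.
b = (RT − a)/log₂ n = (569 − 265) / 3 = 101.333 ms/bit.

101.3 ms/bit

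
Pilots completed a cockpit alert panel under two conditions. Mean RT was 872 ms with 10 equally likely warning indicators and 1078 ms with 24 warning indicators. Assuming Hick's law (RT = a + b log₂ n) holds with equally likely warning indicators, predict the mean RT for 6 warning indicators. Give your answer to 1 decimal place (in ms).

Fit slope and intercept:
  b = (1078 − 872) / (log₂ 24 − log₂ 10) = 206 / (4.5850 − 3.3219) = 163.099 ms/bit
  a = 872 − 163.099 × 3.3219 = 330.196 ms
Then RT(6) = 330.196 + 163.099 × log₂ 6 = 330.196 + 163.099 × 2.5850 ≈ 751.801 ms.

751.8 ms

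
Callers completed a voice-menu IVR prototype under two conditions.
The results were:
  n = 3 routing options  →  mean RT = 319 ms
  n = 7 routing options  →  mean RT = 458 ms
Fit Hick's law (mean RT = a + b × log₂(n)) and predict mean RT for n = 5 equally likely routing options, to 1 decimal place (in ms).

RT is linear in log₂ n, so two points fix the line:
  b = (458 − 319) / (log₂ 7 − log₂ 3) = 139 / (2.8074 − 1.5850) = 113.711 ms/bit
  a = 319 − 113.711 × 1.5850 = 138.772 ms
Then RT(5) = 138.772 + 113.711 × log₂ 5 = 138.772 + 113.711 × 2.3219 ≈ 402.801 ms.

402.8 ms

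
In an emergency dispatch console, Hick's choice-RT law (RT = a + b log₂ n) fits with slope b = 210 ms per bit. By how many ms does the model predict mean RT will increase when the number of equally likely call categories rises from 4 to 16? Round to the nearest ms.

420 ms

The intercept a cancels: ΔRT = b·(log₂ n₂ − log₂ n₁) = b·log₂(n₂/n₁).
log₂(16) − log₂(4) = log₂(16/4) = log₂(4) = 2.
ΔRT = 210 × 2.0000 = 420.000 ms.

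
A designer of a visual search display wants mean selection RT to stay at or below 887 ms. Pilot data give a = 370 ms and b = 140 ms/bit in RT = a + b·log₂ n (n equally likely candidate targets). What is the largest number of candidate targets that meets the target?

12

Information budget: (887 − 370)/140 = 3.6929 bits, so n ≤ 2^3.6929 = 12.932 → at most 12.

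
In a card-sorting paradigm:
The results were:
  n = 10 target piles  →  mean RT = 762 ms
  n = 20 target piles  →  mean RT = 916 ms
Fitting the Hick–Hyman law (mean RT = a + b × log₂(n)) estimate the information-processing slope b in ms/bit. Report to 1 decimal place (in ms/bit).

154.0 ms/bit

b = (RT₂ − RT₁)/(log₂ n₂ − log₂ n₁) = (916 − 762)/(4.3219 − 3.3219) = 154.000 ms/bit.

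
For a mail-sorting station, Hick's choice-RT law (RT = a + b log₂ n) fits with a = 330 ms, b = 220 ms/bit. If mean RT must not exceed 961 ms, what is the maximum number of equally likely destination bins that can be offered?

7

220·log₂ n ≤ 961 − 330 = 631, giving log₂ n ≤ 2.8682 and n ≤ 7.301. The largest whole number is 7.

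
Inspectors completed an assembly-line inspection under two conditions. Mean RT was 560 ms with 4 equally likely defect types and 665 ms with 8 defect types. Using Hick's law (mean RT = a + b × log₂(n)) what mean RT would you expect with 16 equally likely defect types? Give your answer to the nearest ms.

770 ms

Solve the two-equation system in a and b:
  b = (665 − 560) / (log₂ 8 − log₂ 4) = 105 / (3 − 2) = 105 ms/bit
  a = 560 − 105 × 2 = 350 ms
Then RT(16) = 350 + 105 × log₂ 16 = 350 + 105 × 4 ≈ 770.000 ms.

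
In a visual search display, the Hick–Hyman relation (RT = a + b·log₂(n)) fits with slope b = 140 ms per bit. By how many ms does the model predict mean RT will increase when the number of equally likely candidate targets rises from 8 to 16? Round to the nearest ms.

140 ms

Only the slope matters, since a is common to both: ΔRT = b·log₂(n₂/n₁).
log₂(16) − log₂(8) = log₂(16/8) = log₂(2) = 1.
ΔRT = 140 × 1.0000 = 140.000 ms.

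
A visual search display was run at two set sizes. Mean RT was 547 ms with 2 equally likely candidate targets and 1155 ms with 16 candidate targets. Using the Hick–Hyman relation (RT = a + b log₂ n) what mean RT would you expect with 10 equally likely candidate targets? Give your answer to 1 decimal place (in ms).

1017.6 ms

RT is linear in log₂ n, so two points fix the line:
  b = (1155 − 547) / (log₂ 16 − log₂ 2) = 608 / (4 − 1) = 202.667 ms/bit
  a = 547 − 202.667 × 1 = 344.333 ms
Then RT(10) = 344.333 + 202.667 × log₂ 10 = 344.333 + 202.667 × 3.3219 ≈ 1017.577 ms.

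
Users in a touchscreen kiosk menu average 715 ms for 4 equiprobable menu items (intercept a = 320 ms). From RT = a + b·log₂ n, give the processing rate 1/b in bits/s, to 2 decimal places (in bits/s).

Choice component = 715 − 320 = 395 ms over log₂(4) = 2 bits.
b = 395 / 2 = 197.500 ms/bit, so 1/b = 5.063 bits/s.

5.06 bits/s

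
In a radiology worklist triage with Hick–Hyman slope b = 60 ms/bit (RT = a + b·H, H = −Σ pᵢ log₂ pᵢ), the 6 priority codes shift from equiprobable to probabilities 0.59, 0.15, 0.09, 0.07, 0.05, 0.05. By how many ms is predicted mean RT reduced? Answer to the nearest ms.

43 ms

Equiprobable entropy H₀ = log₂ 6 = 2.5850 bits.
Skewed entropy H = −Σ pᵢ log₂ pᵢ = 1.8731 bits.
ΔRT = b·(H₀ − H) = 60 × 0.7119 = 42.71 ms.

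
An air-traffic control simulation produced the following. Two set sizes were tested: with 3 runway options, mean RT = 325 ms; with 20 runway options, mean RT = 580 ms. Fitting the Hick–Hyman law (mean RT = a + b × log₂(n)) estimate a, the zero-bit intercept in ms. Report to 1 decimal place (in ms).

177.3 ms

b = (RT₂ − RT₁)/(log₂ n₂ − log₂ n₁) = (580 − 325)/(4.3219 − 1.5850) = 93.169 ms/bit.
a = RT₁ − b·log₂ n₁ = 325 − 93.169 × 1.5850 = 177.331 ms.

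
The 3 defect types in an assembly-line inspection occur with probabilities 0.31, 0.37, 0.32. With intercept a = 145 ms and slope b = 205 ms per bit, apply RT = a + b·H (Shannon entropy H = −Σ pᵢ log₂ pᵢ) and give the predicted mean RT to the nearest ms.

469 ms

Entropy contributions −pᵢ log₂ pᵢ: 0.5238, 0.5307, 0.5260; sum H = 1.5806 bits.
RT = a + bH = 145 + 205·1.5806 = 469.01 ms.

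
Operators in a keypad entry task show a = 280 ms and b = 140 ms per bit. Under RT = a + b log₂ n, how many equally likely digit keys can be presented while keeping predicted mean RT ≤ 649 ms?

6

Set 280 + 140·log₂ n ≤ 649 → log₂ n ≤ (649 − 280)/140 = 2.6357.
So n ≤ 2^2.6357 = 6.215; the largest integer n is 6.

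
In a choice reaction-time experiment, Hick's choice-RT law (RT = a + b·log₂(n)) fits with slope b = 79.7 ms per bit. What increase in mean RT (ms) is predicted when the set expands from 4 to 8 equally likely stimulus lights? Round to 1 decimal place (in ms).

ΔRT = (a + b log₂ n₂) − (a + b log₂ n₁) = b·(log₂ n₂ − log₂ n₁).
log₂(8) − log₂(4) = log₂(8/4) = log₂(2) = 1.
ΔRT = 79.7 × 1.0000 = 79.700 ms.

79.7 ms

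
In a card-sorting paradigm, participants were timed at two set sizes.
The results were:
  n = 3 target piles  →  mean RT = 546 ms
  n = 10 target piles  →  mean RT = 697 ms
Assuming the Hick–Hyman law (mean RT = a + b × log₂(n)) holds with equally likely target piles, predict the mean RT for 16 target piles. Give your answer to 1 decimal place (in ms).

Solve the two-equation system in a and b:
  b = (697 − 546) / (log₂ 10 − log₂ 3) = 151 / (3.3219 − 1.5850) = 86.933 ms/bit
  a = 546 − 86.933 × 1.5850 = 408.214 ms
Then RT(16) = 408.214 + 86.933 × log₂ 16 = 408.214 + 86.933 × 4 ≈ 755.947 ms.

755.9 ms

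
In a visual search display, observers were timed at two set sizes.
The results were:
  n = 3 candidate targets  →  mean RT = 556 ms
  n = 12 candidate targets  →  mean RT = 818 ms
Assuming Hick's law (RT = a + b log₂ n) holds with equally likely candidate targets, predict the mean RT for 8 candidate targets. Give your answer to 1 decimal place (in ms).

741.4 ms

Solve the two-equation system in a and b:
  b = (818 − 556) / (log₂ 12 − log₂ 3) = 262 / (3.5850 − 1.5850) = 131.000 ms/bit
  a = 556 − 131.000 × 1.5850 = 348.370 ms
Then RT(8) = 348.370 + 131.000 × log₂ 8 = 348.370 + 131.000 × 3 ≈ 741.370 ms.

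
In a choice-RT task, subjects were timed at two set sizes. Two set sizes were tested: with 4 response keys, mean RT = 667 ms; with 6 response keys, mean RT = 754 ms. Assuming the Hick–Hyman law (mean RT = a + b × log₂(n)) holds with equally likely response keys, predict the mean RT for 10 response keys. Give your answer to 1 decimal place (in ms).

863.6 ms

RT is linear in log₂ n, so two points fix the line:
  b = (754 − 667) / (log₂ 6 − log₂ 4) = 87 / (2.5850 − 2) = 148.727 ms/bit
  a = 667 − 148.727 × 2 = 369.545 ms
Then RT(10) = 369.545 + 148.727 × log₂ 10 = 369.545 + 148.727 × 3.3219 ≈ 863.607 ms.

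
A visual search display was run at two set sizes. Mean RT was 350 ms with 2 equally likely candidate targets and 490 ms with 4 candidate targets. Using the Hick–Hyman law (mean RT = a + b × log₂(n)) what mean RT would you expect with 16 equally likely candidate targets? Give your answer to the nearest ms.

770 ms

RT is linear in log₂ n, so two points fix the line:
  b = (490 − 350) / (log₂ 4 − log₂ 2) = 140 / (2 − 1) = 140 ms/bit
  a = 350 − 140 × 1 = 210 ms
Then RT(16) = 210 + 140 × log₂ 16 = 210 + 140 × 4 ≈ 770.000 ms.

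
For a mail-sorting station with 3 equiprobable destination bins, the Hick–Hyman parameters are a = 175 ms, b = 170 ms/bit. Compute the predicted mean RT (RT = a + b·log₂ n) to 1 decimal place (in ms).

444.4 ms

log₂(3) = 1.5850 bits, so RT = 175 + 170 × 1.5850 ≈ 444.444 ms.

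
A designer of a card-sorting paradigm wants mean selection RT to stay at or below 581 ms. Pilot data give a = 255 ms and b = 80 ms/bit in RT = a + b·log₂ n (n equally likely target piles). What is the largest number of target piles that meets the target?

80·log₂ n ≤ 581 − 255 = 326, giving log₂ n ≤ 4.0750 and n ≤ 16.854. The largest whole number is 16.

16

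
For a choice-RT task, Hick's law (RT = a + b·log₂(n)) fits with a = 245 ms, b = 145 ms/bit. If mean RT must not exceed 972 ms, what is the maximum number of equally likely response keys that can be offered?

145·log₂ n ≤ 972 − 245 = 727, giving log₂ n ≤ 5.0138 and n ≤ 32.307. The largest whole number is 32.

32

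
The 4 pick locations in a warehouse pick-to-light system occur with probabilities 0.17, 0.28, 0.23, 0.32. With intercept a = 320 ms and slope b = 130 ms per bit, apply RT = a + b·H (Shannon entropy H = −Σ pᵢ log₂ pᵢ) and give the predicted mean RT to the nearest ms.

575 ms

H = 0.17·log₂(1/0.17) + 0.28·log₂(1/0.28) + 0.23·log₂(1/0.23) + 0.32·log₂(1/0.32) = 1.9625 bits.
RT = 320 + 130 × 1.9625 = 575.13 ms.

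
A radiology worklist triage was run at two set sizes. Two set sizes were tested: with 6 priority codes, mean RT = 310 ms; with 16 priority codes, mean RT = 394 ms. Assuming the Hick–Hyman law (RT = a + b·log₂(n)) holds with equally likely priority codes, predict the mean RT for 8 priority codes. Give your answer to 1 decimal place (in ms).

RT is linear in log₂ n, so two points fix the line:
  b = (394 − 310) / (log₂ 16 − log₂ 6) = 84 / (4 − 2.5850) = 59.362 ms/bit
  a = 310 − 59.362 × 2.5850 = 156.550 ms
Then RT(8) = 156.550 + 59.362 × log₂ 8 = 156.550 + 59.362 × 3 ≈ 334.638 ms.

334.6 ms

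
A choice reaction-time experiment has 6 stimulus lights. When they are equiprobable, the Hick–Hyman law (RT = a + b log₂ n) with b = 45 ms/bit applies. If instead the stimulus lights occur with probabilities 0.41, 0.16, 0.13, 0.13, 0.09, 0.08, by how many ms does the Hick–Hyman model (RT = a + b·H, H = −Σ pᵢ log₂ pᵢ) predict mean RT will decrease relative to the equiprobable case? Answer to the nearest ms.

Equiprobable entropy H₀ = log₂ 6 = 2.5850 bits.
Skewed entropy H = −Σ pᵢ log₂ pᵢ = 2.3199 bits.
ΔRT = b·(H₀ − H) = 45 × 0.2651 = 11.93 ms.

12 ms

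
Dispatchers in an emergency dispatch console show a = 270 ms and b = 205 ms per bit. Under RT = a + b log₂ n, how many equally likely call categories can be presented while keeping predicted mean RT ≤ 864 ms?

7

Information budget: (864 − 270)/205 = 2.8976 bits, so n ≤ 2^2.8976 = 7.452 → at most 7.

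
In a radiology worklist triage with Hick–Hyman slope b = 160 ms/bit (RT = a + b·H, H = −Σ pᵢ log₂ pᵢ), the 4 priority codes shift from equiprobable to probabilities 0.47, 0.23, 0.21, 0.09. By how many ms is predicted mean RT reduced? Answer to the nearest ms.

The RT saving is b·ΔH. Equiprobable H₀ = log₂(4) = 2.0000 bits; with the given probabilities H = 1.7851 bits.
b·(H₀ − H) = 160 × (2.0000 − 1.7851) = 34.38 ms.

34 ms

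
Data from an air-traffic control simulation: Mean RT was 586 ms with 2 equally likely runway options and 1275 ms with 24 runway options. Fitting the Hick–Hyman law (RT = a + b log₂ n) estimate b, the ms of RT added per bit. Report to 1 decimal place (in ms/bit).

Slope: b = (1275 − 586) / (log₂ 24 − log₂ 2) = 689/3.5850 = 192.192 ms/bit.

192.2 ms/bit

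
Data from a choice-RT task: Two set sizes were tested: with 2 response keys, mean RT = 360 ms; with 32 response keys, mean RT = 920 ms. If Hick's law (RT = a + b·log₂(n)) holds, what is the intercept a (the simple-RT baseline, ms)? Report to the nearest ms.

220 ms

b = (RT₂ − RT₁)/(log₂ n₂ − log₂ n₁) = (920 − 360)/(5 − 1) = 140 ms/bit.
a = RT₁ − b·log₂ n₁ = 360 − 140 × 1 = 220.000 ms.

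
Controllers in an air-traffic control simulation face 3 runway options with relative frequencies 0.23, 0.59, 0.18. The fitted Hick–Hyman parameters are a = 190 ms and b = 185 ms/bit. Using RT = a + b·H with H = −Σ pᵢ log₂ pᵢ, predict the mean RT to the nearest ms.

H = 0.23·log₂(1/0.23) + 0.59·log₂(1/0.59) + 0.18·log₂(1/0.18) = 1.3821 bits.
RT = 190 + 185 × 1.3821 = 445.69 ms.

446 ms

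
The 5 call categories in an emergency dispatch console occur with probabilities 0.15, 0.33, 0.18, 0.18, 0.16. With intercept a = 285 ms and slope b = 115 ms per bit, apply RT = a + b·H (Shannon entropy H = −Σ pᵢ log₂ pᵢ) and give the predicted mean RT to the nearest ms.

Entropy contributions −pᵢ log₂ pᵢ: 0.4105, 0.5278, 0.4453, 0.4453, 0.4230; sum H = 2.2520 bits.
RT = a + bH = 285 + 115·2.2520 = 543.98 ms.

544 ms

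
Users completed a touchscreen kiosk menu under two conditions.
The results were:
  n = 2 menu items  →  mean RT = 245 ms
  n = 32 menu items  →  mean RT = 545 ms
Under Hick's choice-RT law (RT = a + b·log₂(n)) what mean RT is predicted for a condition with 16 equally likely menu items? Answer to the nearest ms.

RT is linear in log₂ n, so two points fix the line:
  b = (545 − 245) / (log₂ 32 − log₂ 2) = 300 / (5 − 1) = 75 ms/bit
  a = 245 − 75 × 1 = 170 ms
Then RT(16) = 170 + 75 × log₂ 16 = 170 + 75 × 4 ≈ 470.000 ms.

470 ms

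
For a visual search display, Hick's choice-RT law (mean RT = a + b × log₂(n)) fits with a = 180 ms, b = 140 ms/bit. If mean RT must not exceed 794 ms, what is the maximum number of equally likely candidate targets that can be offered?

140·log₂ n ≤ 794 − 180 = 614, giving log₂ n ≤ 4.3857 and n ≤ 20.904. The largest whole number is 20.

20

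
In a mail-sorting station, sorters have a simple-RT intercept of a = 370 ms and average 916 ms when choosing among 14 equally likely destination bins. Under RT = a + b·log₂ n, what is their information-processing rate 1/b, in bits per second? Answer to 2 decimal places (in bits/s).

6.97 bits/s

Choice component = 916 − 370 = 546 ms over log₂(14) = 3.8074 bits.
b = 546 / 3.8074 = 143.407 ms/bit, so 1/b = 6.973 bits/s.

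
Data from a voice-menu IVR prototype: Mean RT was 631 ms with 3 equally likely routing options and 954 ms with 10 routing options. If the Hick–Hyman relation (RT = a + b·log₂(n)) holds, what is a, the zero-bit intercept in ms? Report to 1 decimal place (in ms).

Slope: b = (954 − 631) / (log₂ 10 − log₂ 3) = 323/1.7370 = 185.956 ms/bit.
a = RT₁ − b·log₂ n₁ = 631 − 185.956 × 1.5850 = 336.266 ms.

336.3 ms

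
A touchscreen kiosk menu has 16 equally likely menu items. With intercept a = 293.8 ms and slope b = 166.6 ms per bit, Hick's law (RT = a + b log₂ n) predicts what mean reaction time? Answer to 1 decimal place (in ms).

log₂(16) = 4 bits, so RT = 293.8 + 166.6 × 4 ≈ 960.200 ms.

960.2 ms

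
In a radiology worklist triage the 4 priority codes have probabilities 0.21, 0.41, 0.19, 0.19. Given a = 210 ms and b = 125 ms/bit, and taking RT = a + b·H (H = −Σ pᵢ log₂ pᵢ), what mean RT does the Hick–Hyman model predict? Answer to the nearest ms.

449 ms

Entropy contributions −pᵢ log₂ pᵢ: 0.4728, 0.5274, 0.4552, 0.4552; sum H = 1.9107 bits.
RT = a + bH = 210 + 125·1.9107 = 448.83 ms.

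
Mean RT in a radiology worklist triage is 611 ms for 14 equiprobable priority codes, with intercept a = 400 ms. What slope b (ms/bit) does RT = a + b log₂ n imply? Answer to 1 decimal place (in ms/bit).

55.4 ms/bit

b = (611 − 400) / log₂(14) = 211 / 3.8074 = 55.419 ms/bit.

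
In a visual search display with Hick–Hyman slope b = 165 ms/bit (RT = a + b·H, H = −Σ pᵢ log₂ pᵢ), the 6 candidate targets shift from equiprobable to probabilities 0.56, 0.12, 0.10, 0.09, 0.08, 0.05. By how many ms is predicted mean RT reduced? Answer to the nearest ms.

The RT saving is b·ΔH. Equiprobable H₀ = log₂(6) = 2.5850 bits; with the given probabilities H = 1.9880 bits.
b·(H₀ − H) = 165 × (2.5850 − 1.9880) = 98.51 ms.

99 ms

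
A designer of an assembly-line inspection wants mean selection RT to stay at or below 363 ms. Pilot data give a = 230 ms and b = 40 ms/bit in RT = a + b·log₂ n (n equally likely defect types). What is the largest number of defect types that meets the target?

10

Set 230 + 40·log₂ n ≤ 363 → log₂ n ≤ (363 − 230)/40 = 3.3250.
So n ≤ 2^3.3250 = 10.021; the largest integer n is 10.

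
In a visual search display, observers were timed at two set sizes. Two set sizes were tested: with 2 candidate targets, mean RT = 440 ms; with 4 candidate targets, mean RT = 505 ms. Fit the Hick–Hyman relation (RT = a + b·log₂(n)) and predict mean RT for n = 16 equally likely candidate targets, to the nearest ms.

Solve the two-equation system in a and b:
  b = (505 − 440) / (log₂ 4 − log₂ 2) = 65 / (2 − 1) = 65 ms/bit
  a = 440 − 65 × 1 = 375 ms
Then RT(16) = 375 + 65 × log₂ 16 = 375 + 65 × 4 ≈ 635.000 ms.

635 ms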